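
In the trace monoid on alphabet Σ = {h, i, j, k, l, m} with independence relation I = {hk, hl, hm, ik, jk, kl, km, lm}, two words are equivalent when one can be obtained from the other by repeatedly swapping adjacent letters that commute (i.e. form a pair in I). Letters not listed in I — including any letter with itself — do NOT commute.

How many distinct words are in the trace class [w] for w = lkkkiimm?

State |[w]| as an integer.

56

#0=l has no predecessor
#1=k has no predecessor
#2=k depends on [1:k]
#3=k depends on [2:k]
#4=i depends on [0:l]
#5=i depends on [4:i]
#6=m depends on [5:i]
#7=m depends on [6:m]
sources: [0:l, 1:k]
N(rest) = Σ N(rest − s) over sources s of rest; N(one piece) = 1:
  size 1 → [3]=1  [7]=1
  size 2 → [2,3]=1  [3,7]=2  [6,7]=1
  size 3 → [1,2,3]=1  [2,3,7]=3  [3,6,7]=3  [5,6,7]=1
  size 4 → [1,2,3,7]=4  [2,3,6,7]=6  [3,5,6,7]=4  [4,5,6,7]=1
  size 5 → [0,4,5,6,7]=1  [1,2,3,6,7]=10  [2,3,5,6,7]=10  [3,4,5,6,7]=5
  size 6 → [0,3,4,5,6,7]=6  [1,2,3,5,6,7]=20  [2,3,4,5,6,7]=15
  first=0(l) contributes 35
  first=1(k) contributes 21
|[w]| = 56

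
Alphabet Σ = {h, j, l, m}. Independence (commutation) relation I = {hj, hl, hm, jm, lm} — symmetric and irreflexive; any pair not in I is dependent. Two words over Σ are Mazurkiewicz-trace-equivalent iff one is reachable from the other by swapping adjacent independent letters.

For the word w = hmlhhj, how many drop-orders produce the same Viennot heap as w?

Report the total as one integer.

60

drop 0:h onto floor
drop 1:m onto floor
drop 2:l onto floor
drop 3:h onto {0:h}
drop 4:h onto {3:h}
drop 5:j onto {2:l}
ground layer = {0:h, 1:m, 2:l}
drop-orders for the pieces not yet dropped (sum over which currently-grounded one goes next):
  1 to go: {1} 1  {4} 1  {5} 1
  2 to go: {1,4} 2  {1,5} 2  {2,5} 1  {3,4} 1  {4,5} 2
  3 to go: {0,3,4} 1  {1,2,5} 3  {1,3,4} 3  {1,4,5} 6  {2,4,5} 3  {3,4,5} 3
  4 to go: {0,1,3,4} 4  {0,3,4,5} 4  {1,2,4,5} 12  {1,3,4,5} 12  {2,3,4,5} 6
  if 0:h drops first: 30 orders
  if 1:m drops first: 10 orders
  if 2:l drops first: 20 orders
heap linearizations: 60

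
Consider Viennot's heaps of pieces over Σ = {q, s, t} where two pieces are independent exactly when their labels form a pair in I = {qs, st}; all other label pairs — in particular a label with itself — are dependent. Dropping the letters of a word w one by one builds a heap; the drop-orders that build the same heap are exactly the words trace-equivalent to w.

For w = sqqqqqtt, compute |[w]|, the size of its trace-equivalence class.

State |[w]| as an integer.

0(s) covers ∅
1(q) covers ∅
2(q) covers 1:q
3(q) covers 2:q
4(q) covers 3:q
5(q) covers 4:q
6(t) covers 5:q
7(t) covers 6:t
floor of heap: 0:s, 1:q
completions by unplaced set U, small U first (add the entries for U minus each lowest piece of U):
  |U|=1: {0}:1  {7}:1
  |U|=2: {0,7}:2  {6,7}:1
  |U|=3: {0,6,7}:3  {5,6,7}:1
  |U|=4: {0,5,6,7}:4  {4,5,6,7}:1
  |U|=5: {0,4,5,6,7}:5  {3,4,5,6,7}:1
  |U|=6: {0,3,4,5,6,7}:6  {2,3,4,5,6,7}:1
  start at 0(s): 1
  start at 1(q): 7
sum over floor = 8

8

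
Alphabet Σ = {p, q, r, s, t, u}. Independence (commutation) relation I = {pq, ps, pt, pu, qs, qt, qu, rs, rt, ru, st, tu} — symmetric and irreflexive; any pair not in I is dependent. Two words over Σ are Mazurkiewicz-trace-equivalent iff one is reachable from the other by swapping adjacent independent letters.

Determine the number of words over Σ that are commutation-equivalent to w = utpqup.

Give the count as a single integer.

180

piece 0:u — minimal
piece 1:t — minimal
piece 2:p — minimal
piece 3:q — minimal
piece 4:u rests on {0:u}
piece 5:p rests on {2:p}
minimal pieces: {0:u, 1:t, 2:p, 3:q}
ways to finish when only these pieces remain (= sum over removing one remaining piece with nothing left below it):
  1 left: {1}→1  {3}→1  {4}→1  {5}→1
  2 left: {0,4}→1  {1,3}→2  {1,4}→2  {1,5}→2  {2,5}→1  {3,4}→2  {3,5}→2  {4,5}→2
  3 left: {0,1,4}→3  {0,3,4}→3  {0,4,5}→3  {1,2,5}→3  {1,3,4}→6  {1,3,5}→6  {1,4,5}→6  {2,3,5}→3  {2,4,5}→3  {3,4,5}→6
  4 left: {0,1,3,4}→12  {0,1,4,5}→12  {0,2,4,5}→6  {0,3,4,5}→12  {1,2,3,5}→12  {1,2,4,5}→12  {1,3,4,5}→24  {2,3,4,5}→12
  placing 0:u first → 60 extensions
  placing 1:t first → 30 extensions
  placing 2:p first → 60 extensions
  placing 3:q first → 30 extensions
total linear extensions = 180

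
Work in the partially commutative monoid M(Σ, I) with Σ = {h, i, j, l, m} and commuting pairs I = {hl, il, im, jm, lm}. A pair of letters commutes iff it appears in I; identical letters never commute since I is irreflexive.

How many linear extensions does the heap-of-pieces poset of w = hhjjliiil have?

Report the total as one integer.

0(h) covers ∅
1(h) covers 0:h
2(j) covers 1:h
3(j) covers 2:j
4(l) covers 3:j
5(i) covers 3:j
6(i) covers 5:i
7(i) covers 6:i
8(l) covers 4:l
floor of heap: 0:h
completions by unplaced set U, small U first (add the entries for U minus each lowest piece of U):
  |U|=1: {7}:1  {8}:1
  |U|=2: {4,8}:1  {6,7}:1  {7,8}:2
  |U|=3: {4,7,8}:3  {5,6,7}:1  {6,7,8}:3
  |U|=4: {4,6,7,8}:6  {5,6,7,8}:4
  |U|=5: {4,5,6,7,8}:10
  |U|=6: {3,4,5,6,7,8}:10
  |U|=7: {2,3,4,5,6,7,8}:10
  start at 0(h): 10

10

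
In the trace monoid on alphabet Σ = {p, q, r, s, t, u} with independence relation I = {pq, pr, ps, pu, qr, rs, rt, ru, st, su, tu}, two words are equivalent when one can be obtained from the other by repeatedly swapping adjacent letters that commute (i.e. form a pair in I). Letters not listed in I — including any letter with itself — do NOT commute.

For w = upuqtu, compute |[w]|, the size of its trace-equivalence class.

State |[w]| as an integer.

9

piece 0:u — minimal
piece 1:p — minimal
piece 2:u rests on {0:u}
piece 3:q rests on {2:u}
piece 4:t rests on {1:p, 3:q}
piece 5:u rests on {3:q}
minimal pieces: {0:u, 1:p}
ways to finish when only these pieces remain (= sum over removing one remaining piece with nothing left below it):
  1 left: {4}→1  {5}→1
  2 left: {1,4}→1  {4,5}→2
  3 left: {1,4,5}→3  {3,4,5}→2
  4 left: {1,3,4,5}→5  {2,3,4,5}→2
  placing 0:u first → 7 extensions
  placing 1:p first → 2 extensions
total linear extensions = 9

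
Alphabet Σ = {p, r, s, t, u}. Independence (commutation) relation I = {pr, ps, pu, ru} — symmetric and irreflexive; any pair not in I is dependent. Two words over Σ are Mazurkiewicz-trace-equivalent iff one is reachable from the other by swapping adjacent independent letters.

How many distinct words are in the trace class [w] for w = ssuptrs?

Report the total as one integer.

drop 0:s onto floor
drop 1:s onto {0:s}
drop 2:u onto {1:s}
drop 3:p onto floor
drop 4:t onto {2:u, 3:p}
drop 5:r onto {4:t}
drop 6:s onto {5:r}
ground layer = {0:s, 3:p}
drop-orders for the pieces not yet dropped (sum over which currently-grounded one goes next):
  1 to go: {6} 1
  2 to go: {5,6} 1
  3 to go: {4,5,6} 1
  4 to go: {2,4,5,6} 1  {3,4,5,6} 1
  5 to go: {1,2,4,5,6} 1  {2,3,4,5,6} 2
  if 0:s drops first: 3 orders
  if 3:p drops first: 1 orders
heap linearizations: 4

4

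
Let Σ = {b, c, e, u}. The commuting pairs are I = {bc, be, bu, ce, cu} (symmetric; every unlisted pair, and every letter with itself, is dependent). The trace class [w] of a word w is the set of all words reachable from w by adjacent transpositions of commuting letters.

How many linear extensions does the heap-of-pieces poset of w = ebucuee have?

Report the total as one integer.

drop 0:e onto floor
drop 1:b onto floor
drop 2:u onto {0:e}
drop 3:c onto floor
drop 4:u onto {2:u}
drop 5:e onto {4:u}
drop 6:e onto {5:e}
ground layer = {0:e, 1:b, 3:c}
drop-orders for the pieces not yet dropped (sum over which currently-grounded one goes next):
  1 to go: {1} 1  {3} 1  {6} 1
  2 to go: {1,3} 2  {1,6} 2  {3,6} 2  {5,6} 1
  3 to go: {1,3,6} 6  {1,5,6} 3  {3,5,6} 3  {4,5,6} 1
  4 to go: {1,3,5,6} 12  {1,4,5,6} 4  {2,4,5,6} 1  {3,4,5,6} 4
  5 to go: {0,2,4,5,6} 1  {1,2,4,5,6} 5  {1,3,4,5,6} 20  {2,3,4,5,6} 5
  if 0:e drops first: 30 orders
  if 1:b drops first: 6 orders
  if 3:c drops first: 6 orders
heap linearizations: 42

42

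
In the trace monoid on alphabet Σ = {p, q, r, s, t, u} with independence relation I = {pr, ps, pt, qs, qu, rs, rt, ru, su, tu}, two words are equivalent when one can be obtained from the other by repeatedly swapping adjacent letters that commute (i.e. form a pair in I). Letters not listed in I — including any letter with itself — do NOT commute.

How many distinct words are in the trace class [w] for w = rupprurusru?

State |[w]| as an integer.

piece 0:r — minimal
piece 1:u — minimal
piece 2:p rests on {1:u}
piece 3:p rests on {2:p}
piece 4:r rests on {0:r}
piece 5:u rests on {3:p}
piece 6:r rests on {4:r}
piece 7:u rests on {5:u}
piece 8:s — minimal
piece 9:r rests on {6:r}
piece 10:u rests on {7:u}
minimal pieces: {0:r, 1:u, 8:s}
ways to finish when only these pieces remain (= sum over removing one remaining piece with nothing left below it):
  1 left: {8}→1  {9}→1  {10}→1
  2 left: {6,9}→1  {7,10}→1  {8,9}→2  {8,10}→2  {9,10}→2
  3 left: {4,6,9}→1  {5,7,10}→1  {6,8,9}→3  {6,9,10}→3  {7,8,10}→3  {7,9,10}→3  {8,9,10}→6
  4 left: {0,4,6,9}→1  {3,5,7,10}→1  {4,6,8,9}→4  {4,6,9,10}→4  {5,7,8,10}→4  {5,7,9,10}→4  {6,7,9,10}→6  {6,8,9,10}→12  {7,8,9,10}→12
  5 left: {0,4,6,8,9}→5  {0,4,6,9,10}→5  {2,3,5,7,10}→1  {3,5,7,8,10}→5  {3,5,7,9,10}→5  {4,6,7,9,10}→10  {4,6,8,9,10}→20  {5,6,7,9,10}→10  {5,7,8,9,10}→20  {6,7,8,9,10}→30
  6 left: {0,4,6,7,9,10}→15  {0,4,6,8,9,10}→30  {1,2,3,5,7,10}→1  {2,3,5,7,8,10}→6  {2,3,5,7,9,10}→6  {3,5,6,7,9,10}→15  {3,5,7,8,9,10}→30  {4,5,6,7,9,10}→20  {4,6,7,8,9,10}→60  {5,6,7,8,9,10}→60
  7 left: {0,4,5,6,7,9,10}→35  {0,4,6,7,8,9,10}→105  {1,2,3,5,7,8,10}→7  {1,2,3,5,7,9,10}→7  {2,3,5,6,7,9,10}→21  {2,3,5,7,8,9,10}→42  {3,4,5,6,7,9,10}→35  {3,5,6,7,8,9,10}→105  {4,5,6,7,8,9,10}→140
  8 left: {0,3,4,5,6,7,9,10}→70  {0,4,5,6,7,8,9,10}→280  {1,2,3,5,6,7,9,10}→28  {1,2,3,5,7,8,9,10}→56  {2,3,4,5,6,7,9,10}→56  {2,3,5,6,7,8,9,10}→168  {3,4,5,6,7,8,9,10}→280
  9 left: {0,2,3,4,5,6,7,9,10}→126  {0,3,4,5,6,7,8,9,10}→630  {1,2,3,4,5,6,7,9,10}→84  {1,2,3,5,6,7,8,9,10}→252  {2,3,4,5,6,7,8,9,10}→504
  placing 0:r first → 840 extensions
  placing 1:u first → 1260 extensions
  placing 8:s first → 210 extensions
total linear extensions = 2310

2310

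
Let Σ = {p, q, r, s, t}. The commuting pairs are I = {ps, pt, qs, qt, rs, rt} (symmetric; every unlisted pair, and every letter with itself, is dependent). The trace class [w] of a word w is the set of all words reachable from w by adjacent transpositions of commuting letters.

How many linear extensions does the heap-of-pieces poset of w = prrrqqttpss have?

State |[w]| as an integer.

330

0(p) covers ∅
1(r) covers 0:p
2(r) covers 1:r
3(r) covers 2:r
4(q) covers 3:r
5(q) covers 4:q
6(t) covers ∅
7(t) covers 6:t
8(p) covers 5:q
9(s) covers 7:t
10(s) covers 9:s
floor of heap: 0:p, 6:t
completions by unplaced set U, small U first (add the entries for U minus each lowest piece of U):
  |U|=1: {8}:1  {10}:1
  |U|=2: {5,8}:1  {8,10}:2  {9,10}:1
  |U|=3: {4,5,8}:1  {5,8,10}:3  {7,9,10}:1  {8,9,10}:3
  |U|=4: {3,4,5,8}:1  {4,5,8,10}:4  {5,8,9,10}:6  {6,7,9,10}:1  {7,8,9,10}:4
  |U|=5: {2,3,4,5,8}:1  {3,4,5,8,10}:5  {4,5,8,9,10}:10  {5,7,8,9,10}:10  {6,7,8,9,10}:5
  |U|=6: {1,2,3,4,5,8}:1  {2,3,4,5,8,10}:6  {3,4,5,8,9,10}:15  {4,5,7,8,9,10}:20  {5,6,7,8,9,10}:15
  |U|=7: {0,1,2,3,4,5,8}:1  {1,2,3,4,5,8,10}:7  {2,3,4,5,8,9,10}:21  {3,4,5,7,8,9,10}:35  {4,5,6,7,8,9,10}:35
  |U|=8: {0,1,2,3,4,5,8,10}:8  {1,2,3,4,5,8,9,10}:28  {2,3,4,5,7,8,9,10}:56  {3,4,5,6,7,8,9,10}:70
  |U|=9: {0,1,2,3,4,5,8,9,10}:36  {1,2,3,4,5,7,8,9,10}:84  {2,3,4,5,6,7,8,9,10}:126
  start at 0(p): 210
  start at 6(t): 120
sum over floor = 330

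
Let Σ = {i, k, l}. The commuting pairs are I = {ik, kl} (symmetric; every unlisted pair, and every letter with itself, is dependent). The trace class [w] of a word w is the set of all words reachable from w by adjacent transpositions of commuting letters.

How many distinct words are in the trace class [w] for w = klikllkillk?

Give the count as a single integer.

330

#0=k has no predecessor
#1=l has no predecessor
#2=i depends on [1:l]
#3=k depends on [0:k]
#4=l depends on [2:i]
#5=l depends on [4:l]
#6=k depends on [3:k]
#7=i depends on [5:l]
#8=l depends on [7:i]
#9=l depends on [8:l]
#10=k depends on [6:k]
sources: [0:k, 1:l]
N(rest) = Σ N(rest − s) over sources s of rest; N(one piece) = 1:
  size 1 → [9]=1  [10]=1
  size 2 → [6,10]=1  [8,9]=1  [9,10]=2
  size 3 → [3,6,10]=1  [6,9,10]=3  [7,8,9]=1  [8,9,10]=3
  size 4 → [0,3,6,10]=1  [3,6,9,10]=4  [5,7,8,9]=1  [6,8,9,10]=6  [7,8,9,10]=4
  size 5 → [0,3,6,9,10]=5  [3,6,8,9,10]=10  [4,5,7,8,9]=1  [5,7,8,9,10]=5  [6,7,8,9,10]=10
  size 6 → [0,3,6,8,9,10]=15  [2,4,5,7,8,9]=1  [3,6,7,8,9,10]=20  [4,5,7,8,9,10]=6  [5,6,7,8,9,10]=15
  size 7 → [0,3,6,7,8,9,10]=35  [1,2,4,5,7,8,9]=1  [2,4,5,7,8,9,10]=7  [3,5,6,7,8,9,10]=35  [4,5,6,7,8,9,10]=21
  size 8 → [0,3,5,6,7,8,9,10]=70  [1,2,4,5,7,8,9,10]=8  [2,4,5,6,7,8,9,10]=28  [3,4,5,6,7,8,9,10]=56
  size 9 → [0,3,4,5,6,7,8,9,10]=126  [1,2,4,5,6,7,8,9,10]=36  [2,3,4,5,6,7,8,9,10]=84
  first=0(k) contributes 120
  first=1(l) contributes 210
|[w]| = 330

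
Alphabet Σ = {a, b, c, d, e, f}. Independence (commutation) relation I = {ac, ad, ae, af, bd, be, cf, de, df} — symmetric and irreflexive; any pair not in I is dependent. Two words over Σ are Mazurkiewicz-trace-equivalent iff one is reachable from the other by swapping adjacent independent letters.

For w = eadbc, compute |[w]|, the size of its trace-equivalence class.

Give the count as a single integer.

piece 0:e — minimal
piece 1:a — minimal
piece 2:d — minimal
piece 3:b rests on {1:a}
piece 4:c rests on {0:e, 2:d, 3:b}
minimal pieces: {0:e, 1:a, 2:d}
ways to finish when only these pieces remain (= sum over removing one remaining piece with nothing left below it):
  1 left: {4}→1
  2 left: {0,4}→1  {2,4}→1  {3,4}→1
  3 left: {0,2,4}→2  {0,3,4}→2  {1,3,4}→1  {2,3,4}→2
  placing 0:e first → 3 extensions
  placing 1:a first → 6 extensions
  placing 2:d first → 3 extensions
total linear extensions = 12

12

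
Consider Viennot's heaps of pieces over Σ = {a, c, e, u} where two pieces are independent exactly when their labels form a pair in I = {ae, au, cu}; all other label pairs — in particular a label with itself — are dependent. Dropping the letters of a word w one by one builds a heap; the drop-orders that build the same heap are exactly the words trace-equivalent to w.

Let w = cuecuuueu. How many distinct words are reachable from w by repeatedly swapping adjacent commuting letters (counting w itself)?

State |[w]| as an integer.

8

#0=c has no predecessor
#1=u has no predecessor
#2=e depends on [0:c, 1:u]
#3=c depends on [2:e]
#4=u depends on [2:e]
#5=u depends on [4:u]
#6=u depends on [5:u]
#7=e depends on [3:c, 6:u]
#8=u depends on [7:e]
sources: [0:c, 1:u]
N(rest) = Σ N(rest − s) over sources s of rest; N(one piece) = 1:
  size 1 → [8]=1
  size 2 → [7,8]=1
  size 3 → [3,7,8]=1  [6,7,8]=1
  size 4 → [3,6,7,8]=2  [5,6,7,8]=1
  size 5 → [3,5,6,7,8]=3  [4,5,6,7,8]=1
  size 6 → [3,4,5,6,7,8]=4
  size 7 → [2,3,4,5,6,7,8]=4
  first=0(c) contributes 4
  first=1(u) contributes 4
|[w]| = 8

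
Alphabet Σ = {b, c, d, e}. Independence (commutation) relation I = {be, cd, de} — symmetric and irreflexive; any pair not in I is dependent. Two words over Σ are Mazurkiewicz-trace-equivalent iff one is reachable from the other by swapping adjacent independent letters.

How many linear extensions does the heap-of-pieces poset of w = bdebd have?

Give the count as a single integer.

#0=b has no predecessor
#1=d depends on [0:b]
#2=e has no predecessor
#3=b depends on [1:d]
#4=d depends on [3:b]
sources: [0:b, 2:e]
N(rest) = Σ N(rest − s) over sources s of rest; N(one piece) = 1:
  size 1 → [2]=1  [4]=1
  size 2 → [2,4]=2  [3,4]=1
  size 3 → [1,3,4]=1  [2,3,4]=3
  first=0(b) contributes 4
  first=2(e) contributes 1
|[w]| = 5

5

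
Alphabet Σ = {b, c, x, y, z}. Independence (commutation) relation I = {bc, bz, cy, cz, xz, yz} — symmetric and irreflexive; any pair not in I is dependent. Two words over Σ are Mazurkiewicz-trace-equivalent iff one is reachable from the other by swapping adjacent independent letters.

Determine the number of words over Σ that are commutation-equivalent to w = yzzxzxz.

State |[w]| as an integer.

#0=y has no predecessor
#1=z has no predecessor
#2=z depends on [1:z]
#3=x depends on [0:y]
#4=z depends on [2:z]
#5=x depends on [3:x]
#6=z depends on [4:z]
sources: [0:y, 1:z]
N(rest) = Σ N(rest − s) over sources s of rest; N(one piece) = 1:
  size 1 → [5]=1  [6]=1
  size 2 → [3,5]=1  [4,6]=1  [5,6]=2
  size 3 → [0,3,5]=1  [2,4,6]=1  [3,5,6]=3  [4,5,6]=3
  size 4 → [0,3,5,6]=4  [1,2,4,6]=1  [2,4,5,6]=4  [3,4,5,6]=6
  size 5 → [0,3,4,5,6]=10  [1,2,4,5,6]=5  [2,3,4,5,6]=10
  first=0(y) contributes 15
  first=1(z) contributes 20
|[w]| = 35

35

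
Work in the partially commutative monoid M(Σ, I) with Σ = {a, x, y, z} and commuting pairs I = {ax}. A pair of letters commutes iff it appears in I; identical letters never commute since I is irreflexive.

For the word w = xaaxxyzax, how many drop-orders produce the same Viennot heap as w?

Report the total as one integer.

20

#0=x has no predecessor
#1=a has no predecessor
#2=a depends on [1:a]
#3=x depends on [0:x]
#4=x depends on [3:x]
#5=y depends on [2:a, 4:x]
#6=z depends on [5:y]
#7=a depends on [6:z]
#8=x depends on [6:z]
sources: [0:x, 1:a]
N(rest) = Σ N(rest − s) over sources s of rest; N(one piece) = 1:
  size 1 → [7]=1  [8]=1
  size 2 → [7,8]=2
  size 3 → [6,7,8]=2
  size 4 → [5,6,7,8]=2
  size 5 → [2,5,6,7,8]=2  [4,5,6,7,8]=2
  size 6 → [1,2,5,6,7,8]=2  [2,4,5,6,7,8]=4  [3,4,5,6,7,8]=2
  size 7 → [0,3,4,5,6,7,8]=2  [1,2,4,5,6,7,8]=6  [2,3,4,5,6,7,8]=6
  first=0(x) contributes 12
  first=1(a) contributes 8
|[w]| = 20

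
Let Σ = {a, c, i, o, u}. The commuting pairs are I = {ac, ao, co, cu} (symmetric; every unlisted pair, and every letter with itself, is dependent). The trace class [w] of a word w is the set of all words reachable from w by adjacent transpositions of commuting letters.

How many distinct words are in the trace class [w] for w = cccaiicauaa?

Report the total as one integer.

drop 0:c onto floor
drop 1:c onto {0:c}
drop 2:c onto {1:c}
drop 3:a onto floor
drop 4:i onto {2:c, 3:a}
drop 5:i onto {4:i}
drop 6:c onto {5:i}
drop 7:a onto {5:i}
drop 8:u onto {7:a}
drop 9:a onto {8:u}
drop 10:a onto {9:a}
ground layer = {0:c, 3:a}
drop-orders for the pieces not yet dropped (sum over which currently-grounded one goes next):
  1 to go: {6} 1  {10} 1
  2 to go: {6,10} 2  {9,10} 1
  3 to go: {6,9,10} 3  {8,9,10} 1
  4 to go: {6,8,9,10} 4  {7,8,9,10} 1
  5 to go: {6,7,8,9,10} 5
  6 to go: {5,6,7,8,9,10} 5
  7 to go: {4,5,6,7,8,9,10} 5
  8 to go: {2,4,5,6,7,8,9,10} 5  {3,4,5,6,7,8,9,10} 5
  9 to go: {1,2,4,5,6,7,8,9,10} 5  {2,3,4,5,6,7,8,9,10} 10
  if 0:c drops first: 15 orders
  if 3:a drops first: 5 orders
heap linearizations: 20

20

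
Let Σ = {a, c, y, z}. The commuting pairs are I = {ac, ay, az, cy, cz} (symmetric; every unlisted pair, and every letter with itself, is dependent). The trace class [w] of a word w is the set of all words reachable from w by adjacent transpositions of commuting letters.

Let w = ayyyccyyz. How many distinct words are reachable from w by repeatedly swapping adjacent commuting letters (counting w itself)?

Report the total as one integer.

252

drop 0:a onto floor
drop 1:y onto floor
drop 2:y onto {1:y}
drop 3:y onto {2:y}
drop 4:c onto floor
drop 5:c onto {4:c}
drop 6:y onto {3:y}
drop 7:y onto {6:y}
drop 8:z onto {7:y}
ground layer = {0:a, 1:y, 4:c}
drop-orders for the pieces not yet dropped (sum over which currently-grounded one goes next):
  1 to go: {0} 1  {5} 1  {8} 1
  2 to go: {0,5} 2  {0,8} 2  {4,5} 1  {5,8} 2  {7,8} 1
  3 to go: {0,4,5} 3  {0,5,8} 6  {0,7,8} 3  {4,5,8} 3  {5,7,8} 3  {6,7,8} 1
  4 to go: {0,4,5,8} 12  {0,5,7,8} 12  {0,6,7,8} 4  {3,6,7,8} 1  {4,5,7,8} 6  {5,6,7,8} 4
  5 to go: {0,3,6,7,8} 5  {0,4,5,7,8} 30  {0,5,6,7,8} 20  {2,3,6,7,8} 1  {3,5,6,7,8} 5  {4,5,6,7,8} 10
  6 to go: {0,2,3,6,7,8} 6  {0,3,5,6,7,8} 30  {0,4,5,6,7,8} 60  {1,2,3,6,7,8} 1  {2,3,5,6,7,8} 6  {3,4,5,6,7,8} 15
  7 to go: {0,1,2,3,6,7,8} 7  {0,2,3,5,6,7,8} 42  {0,3,4,5,6,7,8} 105  {1,2,3,5,6,7,8} 7  {2,3,4,5,6,7,8} 21
  if 0:a drops first: 28 orders
  if 1:y drops first: 168 orders
  if 4:c drops first: 56 orders
heap linearizations: 252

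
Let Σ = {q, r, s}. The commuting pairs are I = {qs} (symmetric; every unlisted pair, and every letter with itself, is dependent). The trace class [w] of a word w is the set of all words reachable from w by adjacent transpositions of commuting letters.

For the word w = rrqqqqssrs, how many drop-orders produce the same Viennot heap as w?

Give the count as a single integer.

0(r) covers ∅
1(r) covers 0:r
2(q) covers 1:r
3(q) covers 2:q
4(q) covers 3:q
5(q) covers 4:q
6(s) covers 1:r
7(s) covers 6:s
8(r) covers 5:q, 7:s
9(s) covers 8:r
floor of heap: 0:r
completions by unplaced set U, small U first (add the entries for U minus each lowest piece of U):
  |U|=1: {9}:1
  |U|=2: {8,9}:1
  |U|=3: {5,8,9}:1  {7,8,9}:1
  |U|=4: {4,5,8,9}:1  {5,7,8,9}:2  {6,7,8,9}:1
  |U|=5: {3,4,5,8,9}:1  {4,5,7,8,9}:3  {5,6,7,8,9}:3
  |U|=6: {2,3,4,5,8,9}:1  {3,4,5,7,8,9}:4  {4,5,6,7,8,9}:6
  |U|=7: {2,3,4,5,7,8,9}:5  {3,4,5,6,7,8,9}:10
  |U|=8: {2,3,4,5,6,7,8,9}:15
  start at 0(r): 15

15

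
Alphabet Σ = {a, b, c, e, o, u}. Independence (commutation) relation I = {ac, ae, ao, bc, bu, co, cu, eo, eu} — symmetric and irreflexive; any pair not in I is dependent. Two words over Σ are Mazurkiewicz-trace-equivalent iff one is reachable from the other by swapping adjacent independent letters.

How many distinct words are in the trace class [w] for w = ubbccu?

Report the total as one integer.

90

#0=u has no predecessor
#1=b has no predecessor
#2=b depends on [1:b]
#3=c has no predecessor
#4=c depends on [3:c]
#5=u depends on [0:u]
sources: [0:u, 1:b, 3:c]
N(rest) = Σ N(rest − s) over sources s of rest; N(one piece) = 1:
  size 1 → [2]=1  [4]=1  [5]=1
  size 2 → [0,5]=1  [1,2]=1  [2,4]=2  [2,5]=2  [3,4]=1  [4,5]=2
  size 3 → [0,2,5]=3  [0,4,5]=3  [1,2,4]=3  [1,2,5]=3  [2,3,4]=3  [2,4,5]=6  [3,4,5]=3
  size 4 → [0,1,2,5]=6  [0,2,4,5]=12  [0,3,4,5]=6  [1,2,3,4]=6  [1,2,4,5]=12  [2,3,4,5]=12
  first=0(u) contributes 30
  first=1(b) contributes 30
  first=3(c) contributes 30
|[w]| = 90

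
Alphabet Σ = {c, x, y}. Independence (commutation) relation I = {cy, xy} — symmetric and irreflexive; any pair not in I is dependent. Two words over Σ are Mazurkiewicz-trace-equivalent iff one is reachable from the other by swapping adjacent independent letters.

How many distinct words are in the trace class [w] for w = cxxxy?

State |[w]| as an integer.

5

drop 0:c onto floor
drop 1:x onto {0:c}
drop 2:x onto {1:x}
drop 3:x onto {2:x}
drop 4:y onto floor
ground layer = {0:c, 4:y}
drop-orders for the pieces not yet dropped (sum over which currently-grounded one goes next):
  1 to go: {3} 1  {4} 1
  2 to go: {2,3} 1  {3,4} 2
  3 to go: {1,2,3} 1  {2,3,4} 3
  if 0:c drops first: 4 orders
  if 4:y drops first: 1 orders
heap linearizations: 5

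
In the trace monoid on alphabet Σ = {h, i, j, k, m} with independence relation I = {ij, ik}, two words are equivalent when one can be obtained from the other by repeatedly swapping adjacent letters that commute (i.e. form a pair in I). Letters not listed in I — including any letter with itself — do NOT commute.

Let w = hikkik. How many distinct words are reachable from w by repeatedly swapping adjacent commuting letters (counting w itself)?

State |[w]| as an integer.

10

#0=h has no predecessor
#1=i depends on [0:h]
#2=k depends on [0:h]
#3=k depends on [2:k]
#4=i depends on [1:i]
#5=k depends on [3:k]
sources: [0:h]
N(rest) = Σ N(rest − s) over sources s of rest; N(one piece) = 1:
  size 1 → [4]=1  [5]=1
  size 2 → [1,4]=1  [3,5]=1  [4,5]=2
  size 3 → [1,4,5]=3  [2,3,5]=1  [3,4,5]=3
  size 4 → [1,3,4,5]=6  [2,3,4,5]=4
  first=0(h) contributes 10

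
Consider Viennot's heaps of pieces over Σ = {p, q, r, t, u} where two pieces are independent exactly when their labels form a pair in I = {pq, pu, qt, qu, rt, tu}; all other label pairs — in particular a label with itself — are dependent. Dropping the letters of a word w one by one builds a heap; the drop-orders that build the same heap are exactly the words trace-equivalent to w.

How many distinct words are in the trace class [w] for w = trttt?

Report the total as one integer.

5

drop 0:t onto floor
drop 1:r onto floor
drop 2:t onto {0:t}
drop 3:t onto {2:t}
drop 4:t onto {3:t}
ground layer = {0:t, 1:r}
drop-orders for the pieces not yet dropped (sum over which currently-grounded one goes next):
  1 to go: {1} 1  {4} 1
  2 to go: {1,4} 2  {3,4} 1
  3 to go: {1,3,4} 3  {2,3,4} 1
  if 0:t drops first: 4 orders
  if 1:r drops first: 1 orders
heap linearizations: 5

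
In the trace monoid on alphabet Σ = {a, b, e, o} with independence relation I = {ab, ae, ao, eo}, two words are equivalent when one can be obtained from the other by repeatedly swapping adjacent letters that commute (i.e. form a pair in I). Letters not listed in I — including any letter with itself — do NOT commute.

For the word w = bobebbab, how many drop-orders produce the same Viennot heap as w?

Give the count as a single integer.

8

piece 0:b — minimal
piece 1:o rests on {0:b}
piece 2:b rests on {1:o}
piece 3:e rests on {2:b}
piece 4:b rests on {3:e}
piece 5:b rests on {4:b}
piece 6:a — minimal
piece 7:b rests on {5:b}
minimal pieces: {0:b, 6:a}
ways to finish when only these pieces remain (= sum over removing one remaining piece with nothing left below it):
  1 left: {6}→1  {7}→1
  2 left: {5,7}→1  {6,7}→2
  3 left: {4,5,7}→1  {5,6,7}→3
  4 left: {3,4,5,7}→1  {4,5,6,7}→4
  5 left: {2,3,4,5,7}→1  {3,4,5,6,7}→5
  6 left: {1,2,3,4,5,7}→1  {2,3,4,5,6,7}→6
  placing 0:b first → 7 extensions
  placing 6:a first → 1 extensions
total linear extensions = 8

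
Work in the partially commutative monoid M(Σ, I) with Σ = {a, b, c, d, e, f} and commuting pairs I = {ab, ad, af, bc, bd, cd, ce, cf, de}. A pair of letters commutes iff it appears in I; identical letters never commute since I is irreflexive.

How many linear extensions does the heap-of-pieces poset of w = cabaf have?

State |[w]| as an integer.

10

piece 0:c — minimal
piece 1:a rests on {0:c}
piece 2:b — minimal
piece 3:a rests on {1:a}
piece 4:f rests on {2:b}
minimal pieces: {0:c, 2:b}
ways to finish when only these pieces remain (= sum over removing one remaining piece with nothing left below it):
  1 left: {3}→1  {4}→1
  2 left: {1,3}→1  {2,4}→1  {3,4}→2
  3 left: {0,1,3}→1  {1,3,4}→3  {2,3,4}→3
  placing 0:c first → 6 extensions
  placing 2:b first → 4 extensions
total linear extensions = 10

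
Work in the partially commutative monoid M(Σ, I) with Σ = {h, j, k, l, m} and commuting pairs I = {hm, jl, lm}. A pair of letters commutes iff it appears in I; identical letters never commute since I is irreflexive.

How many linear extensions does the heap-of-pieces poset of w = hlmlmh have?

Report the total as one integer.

15

0(h) covers ∅
1(l) covers 0:h
2(m) covers ∅
3(l) covers 1:l
4(m) covers 2:m
5(h) covers 3:l
floor of heap: 0:h, 2:m
completions by unplaced set U, small U first (add the entries for U minus each lowest piece of U):
  |U|=1: {4}:1  {5}:1
  |U|=2: {2,4}:1  {3,5}:1  {4,5}:2
  |U|=3: {1,3,5}:1  {2,4,5}:3  {3,4,5}:3
  |U|=4: {0,1,3,5}:1  {1,3,4,5}:4  {2,3,4,5}:6
  start at 0(h): 10
  start at 2(m): 5
sum over floor = 15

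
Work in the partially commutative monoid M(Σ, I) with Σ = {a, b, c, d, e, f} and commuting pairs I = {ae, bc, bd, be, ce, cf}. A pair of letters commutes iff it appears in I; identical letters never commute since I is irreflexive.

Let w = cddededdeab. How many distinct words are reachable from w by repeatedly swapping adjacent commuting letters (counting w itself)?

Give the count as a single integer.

drop 0:c onto floor
drop 1:d onto {0:c}
drop 2:d onto {1:d}
drop 3:e onto {2:d}
drop 4:d onto {3:e}
drop 5:e onto {4:d}
drop 6:d onto {5:e}
drop 7:d onto {6:d}
drop 8:e onto {7:d}
drop 9:a onto {7:d}
drop 10:b onto {9:a}
ground layer = {0:c}
drop-orders for the pieces not yet dropped (sum over which currently-grounded one goes next):
  1 to go: {8} 1  {10} 1
  2 to go: {8,10} 2  {9,10} 1
  3 to go: {8,9,10} 3
  4 to go: {7,8,9,10} 3
  5 to go: {6,7,8,9,10} 3
  6 to go: {5,6,7,8,9,10} 3
  7 to go: {4,5,6,7,8,9,10} 3
  8 to go: {3,4,5,6,7,8,9,10} 3
  9 to go: {2,3,4,5,6,7,8,9,10} 3
  if 0:c drops first: 3 orders

3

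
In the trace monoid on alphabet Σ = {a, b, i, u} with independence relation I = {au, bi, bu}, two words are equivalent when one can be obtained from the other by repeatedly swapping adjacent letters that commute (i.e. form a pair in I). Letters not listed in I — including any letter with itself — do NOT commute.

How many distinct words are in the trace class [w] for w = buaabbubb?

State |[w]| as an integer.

36

0(b) covers ∅
1(u) covers ∅
2(a) covers 0:b
3(a) covers 2:a
4(b) covers 3:a
5(b) covers 4:b
6(u) covers 1:u
7(b) covers 5:b
8(b) covers 7:b
floor of heap: 0:b, 1:u
completions by unplaced set U, small U first (add the entries for U minus each lowest piece of U):
  |U|=1: {6}:1  {8}:1
  |U|=2: {1,6}:1  {6,8}:2  {7,8}:1
  |U|=3: {1,6,8}:3  {5,7,8}:1  {6,7,8}:3
  |U|=4: {1,6,7,8}:6  {4,5,7,8}:1  {5,6,7,8}:4
  |U|=5: {1,5,6,7,8}:10  {3,4,5,7,8}:1  {4,5,6,7,8}:5
  |U|=6: {1,4,5,6,7,8}:15  {2,3,4,5,7,8}:1  {3,4,5,6,7,8}:6
  |U|=7: {0,2,3,4,5,7,8}:1  {1,3,4,5,6,7,8}:21  {2,3,4,5,6,7,8}:7
  start at 0(b): 28
  start at 1(u): 8
sum over floor = 36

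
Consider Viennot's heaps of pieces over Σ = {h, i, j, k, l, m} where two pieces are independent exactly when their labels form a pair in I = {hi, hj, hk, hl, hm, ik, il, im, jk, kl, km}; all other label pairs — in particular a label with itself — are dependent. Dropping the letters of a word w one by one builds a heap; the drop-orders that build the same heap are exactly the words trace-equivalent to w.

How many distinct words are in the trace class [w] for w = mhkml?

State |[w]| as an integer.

#0=m has no predecessor
#1=h has no predecessor
#2=k has no predecessor
#3=m depends on [0:m]
#4=l depends on [3:m]
sources: [0:m, 1:h, 2:k]
N(rest) = Σ N(rest − s) over sources s of rest; N(one piece) = 1:
  size 1 → [1]=1  [2]=1  [4]=1
  size 2 → [1,2]=2  [1,4]=2  [2,4]=2  [3,4]=1
  size 3 → [0,3,4]=1  [1,2,4]=6  [1,3,4]=3  [2,3,4]=3
  first=0(m) contributes 12
  first=1(h) contributes 4
  first=2(k) contributes 4
|[w]| = 20

20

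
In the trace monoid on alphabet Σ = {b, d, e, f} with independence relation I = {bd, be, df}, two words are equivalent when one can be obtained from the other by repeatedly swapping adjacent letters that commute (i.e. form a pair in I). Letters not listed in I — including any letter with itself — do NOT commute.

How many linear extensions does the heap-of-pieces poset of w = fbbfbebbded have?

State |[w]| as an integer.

drop 0:f onto floor
drop 1:b onto {0:f}
drop 2:b onto {1:b}
drop 3:f onto {2:b}
drop 4:b onto {3:f}
drop 5:e onto {3:f}
drop 6:b onto {4:b}
drop 7:b onto {6:b}
drop 8:d onto {5:e}
drop 9:e onto {8:d}
drop 10:d onto {9:e}
ground layer = {0:f}
drop-orders for the pieces not yet dropped (sum over which currently-grounded one goes next):
  1 to go: {7} 1  {10} 1
  2 to go: {6,7} 1  {7,10} 2  {9,10} 1
  3 to go: {4,6,7} 1  {6,7,10} 3  {7,9,10} 3  {8,9,10} 1
  4 to go: {4,6,7,10} 4  {5,8,9,10} 1  {6,7,9,10} 6  {7,8,9,10} 4
  5 to go: {4,6,7,9,10} 10  {5,7,8,9,10} 5  {6,7,8,9,10} 10
  6 to go: {4,6,7,8,9,10} 20  {5,6,7,8,9,10} 15
  7 to go: {4,5,6,7,8,9,10} 35
  8 to go: {3,4,5,6,7,8,9,10} 35
  9 to go: {2,3,4,5,6,7,8,9,10} 35
  if 0:f drops first: 35 orders

35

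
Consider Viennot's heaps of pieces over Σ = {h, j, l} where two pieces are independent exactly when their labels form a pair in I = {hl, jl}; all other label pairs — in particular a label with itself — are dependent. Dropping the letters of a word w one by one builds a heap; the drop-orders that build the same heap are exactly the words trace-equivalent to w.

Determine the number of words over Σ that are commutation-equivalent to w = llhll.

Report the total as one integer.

drop 0:l onto floor
drop 1:l onto {0:l}
drop 2:h onto floor
drop 3:l onto {1:l}
drop 4:l onto {3:l}
ground layer = {0:l, 2:h}
drop-orders for the pieces not yet dropped (sum over which currently-grounded one goes next):
  1 to go: {2} 1  {4} 1
  2 to go: {2,4} 2  {3,4} 1
  3 to go: {1,3,4} 1  {2,3,4} 3
  if 0:l drops first: 4 orders
  if 2:h drops first: 1 orders
heap linearizations: 5

5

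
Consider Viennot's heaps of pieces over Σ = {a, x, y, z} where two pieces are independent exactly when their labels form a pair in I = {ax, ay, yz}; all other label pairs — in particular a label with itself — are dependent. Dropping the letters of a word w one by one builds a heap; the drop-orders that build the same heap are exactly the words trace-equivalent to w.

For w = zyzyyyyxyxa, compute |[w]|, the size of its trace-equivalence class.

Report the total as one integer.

119

drop 0:z onto floor
drop 1:y onto floor
drop 2:z onto {0:z}
drop 3:y onto {1:y}
drop 4:y onto {3:y}
drop 5:y onto {4:y}
drop 6:y onto {5:y}
drop 7:x onto {2:z, 6:y}
drop 8:y onto {7:x}
drop 9:x onto {8:y}
drop 10:a onto {2:z}
ground layer = {0:z, 1:y}
drop-orders for the pieces not yet dropped (sum over which currently-grounded one goes next):
  1 to go: {9} 1  {10} 1
  2 to go: {8,9} 1  {9,10} 2
  3 to go: {7,8,9} 1  {8,9,10} 3
  4 to go: {6,7,8,9} 1  {7,8,9,10} 4
  5 to go: {2,7,8,9,10} 4  {5,6,7,8,9} 1  {6,7,8,9,10} 5
  6 to go: {0,2,7,8,9,10} 4  {2,6,7,8,9,10} 9  {4,5,6,7,8,9} 1  {5,6,7,8,9,10} 6
  7 to go: {0,2,6,7,8,9,10} 13  {2,5,6,7,8,9,10} 15  {3,4,5,6,7,8,9} 1  {4,5,6,7,8,9,10} 7
  8 to go: {0,2,5,6,7,8,9,10} 28  {1,3,4,5,6,7,8,9} 1  {2,4,5,6,7,8,9,10} 22  {3,4,5,6,7,8,9,10} 8
  9 to go: {0,2,4,5,6,7,8,9,10} 50  {1,3,4,5,6,7,8,9,10} 9  {2,3,4,5,6,7,8,9,10} 30
  if 0:z drops first: 39 orders
  if 1:y drops first: 80 orders
heap linearizations: 119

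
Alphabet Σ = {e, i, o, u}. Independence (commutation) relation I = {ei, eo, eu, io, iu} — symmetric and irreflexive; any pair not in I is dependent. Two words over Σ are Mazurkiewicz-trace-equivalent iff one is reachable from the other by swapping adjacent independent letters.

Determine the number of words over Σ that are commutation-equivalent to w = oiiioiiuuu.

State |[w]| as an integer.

piece 0:o — minimal
piece 1:i — minimal
piece 2:i rests on {1:i}
piece 3:i rests on {2:i}
piece 4:o rests on {0:o}
piece 5:i rests on {3:i}
piece 6:i rests on {5:i}
piece 7:u rests on {4:o}
piece 8:u rests on {7:u}
piece 9:u rests on {8:u}
minimal pieces: {0:o, 1:i}
ways to finish when only these pieces remain (= sum over removing one remaining piece with nothing left below it):
  1 left: {6}→1  {9}→1
  2 left: {5,6}→1  {6,9}→2  {8,9}→1
  3 left: {3,5,6}→1  {5,6,9}→3  {6,8,9}→3  {7,8,9}→1
  4 left: {2,3,5,6}→1  {3,5,6,9}→4  {4,7,8,9}→1  {5,6,8,9}→6  {6,7,8,9}→4
  5 left: {0,4,7,8,9}→1  {1,2,3,5,6}→1  {2,3,5,6,9}→5  {3,5,6,8,9}→10  {4,6,7,8,9}→5  {5,6,7,8,9}→10
  6 left: {0,4,6,7,8,9}→6  {1,2,3,5,6,9}→6  {2,3,5,6,8,9}→15  {3,5,6,7,8,9}→20  {4,5,6,7,8,9}→15
  7 left: {0,4,5,6,7,8,9}→21  {1,2,3,5,6,8,9}→21  {2,3,5,6,7,8,9}→35  {3,4,5,6,7,8,9}→35
  8 left: {0,3,4,5,6,7,8,9}→56  {1,2,3,5,6,7,8,9}→56  {2,3,4,5,6,7,8,9}→70
  placing 0:o first → 126 extensions
  placing 1:i first → 126 extensions
total linear extensions = 252

252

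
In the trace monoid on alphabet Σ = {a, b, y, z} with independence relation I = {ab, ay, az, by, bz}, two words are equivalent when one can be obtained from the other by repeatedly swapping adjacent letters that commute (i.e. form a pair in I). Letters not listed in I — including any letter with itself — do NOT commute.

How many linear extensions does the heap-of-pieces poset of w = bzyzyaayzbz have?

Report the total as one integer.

piece 0:b — minimal
piece 1:z — minimal
piece 2:y rests on {1:z}
piece 3:z rests on {2:y}
piece 4:y rests on {3:z}
piece 5:a — minimal
piece 6:a rests on {5:a}
piece 7:y rests on {4:y}
piece 8:z rests on {7:y}
piece 9:b rests on {0:b}
piece 10:z rests on {8:z}
minimal pieces: {0:b, 1:z, 5:a}
ways to finish when only these pieces remain (= sum over removing one remaining piece with nothing left below it):
  1 left: {6}→1  {9}→1  {10}→1
  2 left: {0,9}→1  {5,6}→1  {6,9}→2  {6,10}→2  {8,10}→1  {9,10}→2
  3 left: {0,6,9}→3  {0,9,10}→3  {5,6,9}→3  {5,6,10}→3  {6,8,10}→3  {6,9,10}→6  {7,8,10}→1  {8,9,10}→3
  4 left: {0,5,6,9}→6  {0,6,9,10}→12  {0,8,9,10}→6  {4,7,8,10}→1  {5,6,8,10}→6  {5,6,9,10}→12  {6,7,8,10}→4  {6,8,9,10}→12  {7,8,9,10}→4
  5 left: {0,5,6,9,10}→30  {0,6,8,9,10}→30  {0,7,8,9,10}→10  {3,4,7,8,10}→1  {4,6,7,8,10}→5  {4,7,8,9,10}→5  {5,6,7,8,10}→10  {5,6,8,9,10}→30  {6,7,8,9,10}→20
  6 left: {0,4,7,8,9,10}→15  {0,5,6,8,9,10}→90  {0,6,7,8,9,10}→60  {2,3,4,7,8,10}→1  {3,4,6,7,8,10}→6  {3,4,7,8,9,10}→6  {4,5,6,7,8,10}→15  {4,6,7,8,9,10}→30  {5,6,7,8,9,10}→60
  7 left: {0,3,4,7,8,9,10}→21  {0,4,6,7,8,9,10}→105  {0,5,6,7,8,9,10}→210  {1,2,3,4,7,8,10}→1  {2,3,4,6,7,8,10}→7  {2,3,4,7,8,9,10}→7  {3,4,5,6,7,8,10}→21  {3,4,6,7,8,9,10}→42  {4,5,6,7,8,9,10}→105
  8 left: {0,2,3,4,7,8,9,10}→28  {0,3,4,6,7,8,9,10}→168  {0,4,5,6,7,8,9,10}→420  {1,2,3,4,6,7,8,10}→8  {1,2,3,4,7,8,9,10}→8  {2,3,4,5,6,7,8,10}→28  {2,3,4,6,7,8,9,10}→56  {3,4,5,6,7,8,9,10}→168
  9 left: {0,1,2,3,4,7,8,9,10}→36  {0,2,3,4,6,7,8,9,10}→252  {0,3,4,5,6,7,8,9,10}→756  {1,2,3,4,5,6,7,8,10}→36  {1,2,3,4,6,7,8,9,10}→72  {2,3,4,5,6,7,8,9,10}→252
  placing 0:b first → 360 extensions
  placing 1:z first → 1260 extensions
  placing 5:a first → 360 extensions
total linear extensions = 1980

1980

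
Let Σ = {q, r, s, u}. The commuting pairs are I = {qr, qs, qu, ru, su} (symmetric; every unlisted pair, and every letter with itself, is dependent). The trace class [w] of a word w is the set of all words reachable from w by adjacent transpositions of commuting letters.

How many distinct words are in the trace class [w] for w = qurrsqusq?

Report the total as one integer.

drop 0:q onto floor
drop 1:u onto floor
drop 2:r onto floor
drop 3:r onto {2:r}
drop 4:s onto {3:r}
drop 5:q onto {0:q}
drop 6:u onto {1:u}
drop 7:s onto {4:s}
drop 8:q onto {5:q}
ground layer = {0:q, 1:u, 2:r}
drop-orders for the pieces not yet dropped (sum over which currently-grounded one goes next):
  1 to go: {6} 1  {7} 1  {8} 1
  2 to go: {1,6} 1  {4,7} 1  {5,8} 1  {6,7} 2  {6,8} 2  {7,8} 2
  3 to go: {0,5,8} 1  {1,6,7} 3  {1,6,8} 3  {3,4,7} 1  {4,6,7} 3  {4,7,8} 3  {5,6,8} 3  {5,7,8} 3  {6,7,8} 6
  4 to go: {0,5,6,8} 4  {0,5,7,8} 4  {1,4,6,7} 6  {1,5,6,8} 6  {1,6,7,8} 12  {2,3,4,7} 1  {3,4,6,7} 4  {3,4,7,8} 4  {4,5,7,8} 6  {4,6,7,8} 12  {5,6,7,8} 12
  5 to go: {0,1,5,6,8} 10  {0,4,5,7,8} 10  {0,5,6,7,8} 20  {1,3,4,6,7} 10  {1,4,6,7,8} 30  {1,5,6,7,8} 30  {2,3,4,6,7} 5  {2,3,4,7,8} 5  {3,4,5,7,8} 10  {3,4,6,7,8} 20  {4,5,6,7,8} 30
  6 to go: {0,1,5,6,7,8} 60  {0,3,4,5,7,8} 20  {0,4,5,6,7,8} 60  {1,2,3,4,6,7} 15  {1,3,4,6,7,8} 60  {1,4,5,6,7,8} 90  {2,3,4,5,7,8} 15  {2,3,4,6,7,8} 30  {3,4,5,6,7,8} 60
  7 to go: {0,1,4,5,6,7,8} 210  {0,2,3,4,5,7,8} 35  {0,3,4,5,6,7,8} 140  {1,2,3,4,6,7,8} 105  {1,3,4,5,6,7,8} 210  {2,3,4,5,6,7,8} 105
  if 0:q drops first: 420 orders
  if 1:u drops first: 280 orders
  if 2:r drops first: 560 orders
heap linearizations: 1260

1260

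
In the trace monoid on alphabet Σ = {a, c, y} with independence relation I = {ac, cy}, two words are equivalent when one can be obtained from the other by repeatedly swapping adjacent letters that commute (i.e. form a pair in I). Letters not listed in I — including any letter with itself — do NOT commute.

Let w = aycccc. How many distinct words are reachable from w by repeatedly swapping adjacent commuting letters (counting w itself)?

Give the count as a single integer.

0(a) covers ∅
1(y) covers 0:a
2(c) covers ∅
3(c) covers 2:c
4(c) covers 3:c
5(c) covers 4:c
floor of heap: 0:a, 2:c
completions by unplaced set U, small U first (add the entries for U minus each lowest piece of U):
  |U|=1: {1}:1  {5}:1
  |U|=2: {0,1}:1  {1,5}:2  {4,5}:1
  |U|=3: {0,1,5}:3  {1,4,5}:3  {3,4,5}:1
  |U|=4: {0,1,4,5}:6  {1,3,4,5}:4  {2,3,4,5}:1
  start at 0(a): 5
  start at 2(c): 10
sum over floor = 15

15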